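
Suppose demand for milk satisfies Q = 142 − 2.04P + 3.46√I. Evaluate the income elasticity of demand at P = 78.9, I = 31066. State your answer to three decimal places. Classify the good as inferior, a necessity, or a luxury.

At P = 78.9, I = 31066: Q = 590.888.
Holding P constant, ∂Q/∂I = 3.46/(2√I) = 0.0098153.
η_I = (∂Q/∂I)·(I/Q) = 0.0098153 × (31066/590.888) = 0.516.
Since 0 < η < 1, this is a necessity.

0.516 (necessity)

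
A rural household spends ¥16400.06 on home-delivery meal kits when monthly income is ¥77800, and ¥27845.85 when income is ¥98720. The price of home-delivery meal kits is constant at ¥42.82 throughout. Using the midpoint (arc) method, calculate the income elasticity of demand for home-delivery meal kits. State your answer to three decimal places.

2.183

With a constant price, Q₁ = 16400.06/42.82 = 383.000 and Q₂ = 27845.85/42.82 = 650.300 (equivalently, work directly with expenditure since P cancels).
Midpoint %ΔQ = (27845.85 − 16400.06)/22122.96 = 0.51737; midpoint %ΔI = (98720 − 77800)/88260 = 0.23703.
η = 0.51737 / 0.23703 = 2.183.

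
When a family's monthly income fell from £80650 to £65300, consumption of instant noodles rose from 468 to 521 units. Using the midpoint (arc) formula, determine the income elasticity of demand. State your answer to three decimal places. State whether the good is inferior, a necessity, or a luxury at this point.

ΔQ = 521 − 468 = 53; midpoint Q̄ = (468 + 521)/2 = 494.5.
ΔI = 65300 − 80650 = -15350; midpoint Ī = (80650 + 65300)/2 = 72975.
η = (ΔQ/Q̄) ÷ (ΔI/Ī) = (53/494.5) ÷ (-15350/72975) = -0.510.
η < 0 ⇒ inferior good.

-0.510 (inferior good)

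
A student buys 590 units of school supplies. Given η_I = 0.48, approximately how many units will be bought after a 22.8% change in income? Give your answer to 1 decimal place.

654.6

%ΔQ ≈ η × %ΔI = 0.48 × 22.8% = 10.944%.
New Q ≈ 590 × (1 + 0.10944) = 654.6.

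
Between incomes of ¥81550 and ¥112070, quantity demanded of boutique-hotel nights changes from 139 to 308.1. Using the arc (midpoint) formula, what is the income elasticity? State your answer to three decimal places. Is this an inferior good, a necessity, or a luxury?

ΔQ = 308.1 − 139 = 169.1; midpoint Q̄ = (139 + 308.1)/2 = 223.55.
ΔI = 112070 − 81550 = 30520; midpoint Ī = (81550 + 112070)/2 = 96810.
η = (ΔQ/Q̄) ÷ (ΔI/Ī) = (169.1/223.55) ÷ (30520/96810) = 2.399.
η > 1 ⇒ luxury.

2.399 (luxury)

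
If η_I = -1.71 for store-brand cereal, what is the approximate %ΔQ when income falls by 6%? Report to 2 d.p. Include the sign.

%ΔQ ≈ η × %ΔI = -1.71 × (-6%) = 10.26%.

10.26%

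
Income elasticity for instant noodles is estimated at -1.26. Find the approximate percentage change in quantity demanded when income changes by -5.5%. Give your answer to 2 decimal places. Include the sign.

%ΔQ ≈ η × %ΔI = -1.26 × (-5.5%) = 6.93%.

6.93%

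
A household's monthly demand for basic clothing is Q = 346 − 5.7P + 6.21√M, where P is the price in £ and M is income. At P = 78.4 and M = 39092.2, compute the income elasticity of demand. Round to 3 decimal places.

At P = 78.4, M = 39092.2: Q = 1126.946.
Holding P constant, ∂Q/∂M = 6.21/(2√M) = 0.0157042.
η_M = (∂Q/∂M)·(M/Q) = 0.0157042 × (39092.2/1126.946) = 0.545.

0.545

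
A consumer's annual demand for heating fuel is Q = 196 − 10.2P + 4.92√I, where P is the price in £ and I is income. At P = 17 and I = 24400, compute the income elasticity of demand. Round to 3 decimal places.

At P = 17, I = 24400: Q = 791.129.
Holding P constant, ∂Q/∂I = 4.92/(2√I) = 0.0157485.
η_I = (∂Q/∂I)·(I/Q) = 0.0157485 × (24400/791.129) = 0.486.

0.486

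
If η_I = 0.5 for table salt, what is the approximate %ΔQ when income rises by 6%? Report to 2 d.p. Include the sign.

%ΔQ ≈ η × %ΔI = 0.5 × 6% = 3.00%.

3.00%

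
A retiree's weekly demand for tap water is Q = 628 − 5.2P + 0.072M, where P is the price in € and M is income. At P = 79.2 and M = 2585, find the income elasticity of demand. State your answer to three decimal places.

At P = 79.2, M = 2585: Q = 402.280.
Holding P constant, ∂Q/∂M = 0.072.
η_M = (∂Q/∂M)·(M/Q) = 0.072 × (2585/402.280) = 0.463.

0.463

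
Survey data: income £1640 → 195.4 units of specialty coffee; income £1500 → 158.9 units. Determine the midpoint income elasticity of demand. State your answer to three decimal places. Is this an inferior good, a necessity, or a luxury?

2.311 (luxury)

ΔQ = 158.9 − 195.4 = -36.5; midpoint Q̄ = (195.4 + 158.9)/2 = 177.15.
ΔI = 1500 − 1640 = -140; midpoint Ī = (1640 + 1500)/2 = 1570.
η = (ΔQ/Q̄) ÷ (ΔI/Ī) = (-36.5/177.15) ÷ (-140/1570) = 2.311.
η > 1 ⇒ luxury.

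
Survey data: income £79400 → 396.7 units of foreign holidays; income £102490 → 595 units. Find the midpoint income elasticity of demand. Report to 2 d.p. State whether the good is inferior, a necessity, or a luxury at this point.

1.58 (luxury)

ΔQ = 595 − 396.7 = 198.3; midpoint Q̄ = (396.7 + 595)/2 = 495.85.
ΔI = 102490 − 79400 = 23090; midpoint Ī = (79400 + 102490)/2 = 90945.
η = (ΔQ/Q̄) ÷ (ΔI/Ī) = (198.3/495.85) ÷ (23090/90945) = 1.58.
η > 1 ⇒ luxury.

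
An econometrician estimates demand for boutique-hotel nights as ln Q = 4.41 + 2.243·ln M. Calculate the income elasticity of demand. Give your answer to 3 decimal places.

2.243

In a log-linear demand, the coefficient on ln M is the income elasticity.
So η = 2.243.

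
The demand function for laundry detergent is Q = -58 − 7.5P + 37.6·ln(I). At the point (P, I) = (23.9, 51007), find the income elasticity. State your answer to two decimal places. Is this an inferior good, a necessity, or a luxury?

At P = 23.9, I = 51007: Q = 170.323.
Holding P constant, ∂Q/∂I = 37.6/I = 0.000737154.
η_I = (∂Q/∂I)·(I/Q) = 0.000737154 × (51007/170.323) = 0.22.
Since 0 < η < 1, this is a necessity.

0.22 (necessity)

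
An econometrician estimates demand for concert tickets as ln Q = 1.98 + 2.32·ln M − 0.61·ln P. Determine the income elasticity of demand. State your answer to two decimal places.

In a log-linear demand, the coefficient on ln M is the income elasticity.
So η = 2.32.

2.32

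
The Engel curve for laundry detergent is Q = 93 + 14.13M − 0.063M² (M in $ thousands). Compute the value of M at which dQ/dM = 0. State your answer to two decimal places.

112.14

dQ/dM = 14.13 − 0.126M.
The good is inferior where dQ/dM < 0. Setting dQ/dM = 0 gives M = 14.13 / 0.126 = 112.14.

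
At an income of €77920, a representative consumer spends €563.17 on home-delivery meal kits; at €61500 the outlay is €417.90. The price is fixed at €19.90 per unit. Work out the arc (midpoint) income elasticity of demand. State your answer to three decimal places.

With a constant price, Q₁ = 563.17/19.90 = 28.300 and Q₂ = 417.90/19.90 = 21.000 (equivalently, work directly with expenditure since P cancels).
Midpoint %ΔQ = (417.90 − 563.17)/490.54 = -0.29615; midpoint %ΔI = (61500 − 77920)/69710 = -0.23555.
η = -0.29615 / -0.23555 = 1.257.

1.257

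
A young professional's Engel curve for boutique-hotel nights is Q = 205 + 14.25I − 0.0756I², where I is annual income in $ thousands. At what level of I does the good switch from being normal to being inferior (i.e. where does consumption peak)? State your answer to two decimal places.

94.25

dQ/dI = 14.25 − 0.1512I.
The good is inferior where dQ/dI < 0. Setting dQ/dI = 0 gives I = 14.25 / 0.1512 = 94.25.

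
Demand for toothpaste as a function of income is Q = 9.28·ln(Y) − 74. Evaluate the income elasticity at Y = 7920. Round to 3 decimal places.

At Y = 7920: Q = 9.308.
dQ/dY = 9.28/Y = 0.00117172 at this income.
η = (dQ/dY)·(Y/Q) = 0.00117172 × (7920/9.308) = 0.997.

0.997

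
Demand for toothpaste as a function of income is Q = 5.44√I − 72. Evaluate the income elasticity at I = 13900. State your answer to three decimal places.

0.563

At I = 13900: Q = 569.367.
dQ/dI = 5.44/(2√I) = 0.0230707 at this income.
η = (dQ/dI)·(I/Q) = 0.0230707 × (13900/569.367) = 0.563.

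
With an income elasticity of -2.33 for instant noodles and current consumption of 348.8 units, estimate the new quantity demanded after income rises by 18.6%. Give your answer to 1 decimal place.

197.6

%ΔQ ≈ η × %ΔI = -2.33 × 18.6% = -43.338%.
New Q ≈ 348.8 × (1 − 0.43338) = 197.6.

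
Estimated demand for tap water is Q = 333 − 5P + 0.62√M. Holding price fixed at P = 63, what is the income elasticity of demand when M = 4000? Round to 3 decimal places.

0.343

At P = 63, M = 4000: Q = 57.212.
Holding P constant, ∂Q/∂M = 0.62/(2√M) = 0.00490153.
η_M = (∂Q/∂M)·(M/Q) = 0.00490153 × (4000/57.212) = 0.343.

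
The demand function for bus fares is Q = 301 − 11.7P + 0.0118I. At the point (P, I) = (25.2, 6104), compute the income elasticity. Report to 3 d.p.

At P = 25.2, I = 6104: Q = 78.187.
Holding P constant, ∂Q/∂I = 0.0118.
η_I = (∂Q/∂I)·(I/Q) = 0.0118 × (6104/78.187) = 0.921.

0.921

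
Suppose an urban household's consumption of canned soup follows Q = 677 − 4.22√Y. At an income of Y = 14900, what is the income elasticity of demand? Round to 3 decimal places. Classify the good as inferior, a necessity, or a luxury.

-1.591 (inferior good)

At Y = 14900: Q = 161.883.
dQ/dY = -4.22/(2√Y) = -0.0172858 at this income.
η = (dQ/dY)·(Y/Q) = -0.0172858 × (14900/161.883) = -1.591.
Since η < 0, the good is an inferior good.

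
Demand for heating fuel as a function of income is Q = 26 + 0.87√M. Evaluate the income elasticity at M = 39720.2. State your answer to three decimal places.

At M = 39720.2: Q = 199.390.
dQ/dM = 0.87/(2√M) = 0.00218265 at this income.
η = (dQ/dM)·(M/Q) = 0.00218265 × (39720.2/199.390) = 0.435.

0.435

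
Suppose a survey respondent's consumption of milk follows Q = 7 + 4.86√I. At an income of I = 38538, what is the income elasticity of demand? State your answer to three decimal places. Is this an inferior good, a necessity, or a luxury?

At I = 38538: Q = 961.071.
dQ/dI = 4.86/(2√I) = 0.0123783 at this income.
η = (dQ/dI)·(I/Q) = 0.0123783 × (38538/961.071) = 0.496.
Since 0 < η < 1, the good is a necessity.

0.496 (necessity)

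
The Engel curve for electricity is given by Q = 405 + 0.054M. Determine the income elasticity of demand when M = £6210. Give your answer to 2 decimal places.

0.45

At M = 6210: Q = 740.340.
dQ/dM = 0.054.
η = (dQ/dM)·(M/Q) = 0.054 × (6210/740.340) = 0.45.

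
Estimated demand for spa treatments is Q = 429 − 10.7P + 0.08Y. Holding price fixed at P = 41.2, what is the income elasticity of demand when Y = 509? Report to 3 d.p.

At P = 41.2, Y = 509: Q = 28.880.
Holding P constant, ∂Q/∂Y = 0.08.
η_Y = (∂Q/∂Y)·(Y/Q) = 0.08 × (509/28.880) = 1.410.

1.410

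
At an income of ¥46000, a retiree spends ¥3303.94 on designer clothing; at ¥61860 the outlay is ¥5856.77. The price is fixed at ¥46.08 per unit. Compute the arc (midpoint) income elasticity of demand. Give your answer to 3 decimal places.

With a constant price, Q₁ = 3303.94/46.08 = 71.700 and Q₂ = 5856.77/46.08 = 127.100 (equivalently, work directly with expenditure since P cancels).
Midpoint %ΔQ = (5856.77 − 3303.94)/4580.36 = 0.55734; midpoint %ΔI = (61860 − 46000)/53930 = 0.29408.
η = 0.55734 / 0.29408 = 1.895.

1.895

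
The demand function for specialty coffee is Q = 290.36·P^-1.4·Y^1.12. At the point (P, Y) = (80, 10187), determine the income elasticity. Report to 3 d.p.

For a multiplicative demand Q = A·P^α·Y^β, the income elasticity is β everywhere.
Here β = 1.12, so η = 1.120.

1.120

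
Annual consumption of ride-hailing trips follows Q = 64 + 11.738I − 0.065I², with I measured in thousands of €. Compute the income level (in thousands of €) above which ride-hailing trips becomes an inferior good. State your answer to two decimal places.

90.29

dQ/dI = 11.738 − 0.13I.
The good is inferior where dQ/dI < 0. Setting dQ/dI = 0 gives I = 11.738 / 0.13 = 90.29.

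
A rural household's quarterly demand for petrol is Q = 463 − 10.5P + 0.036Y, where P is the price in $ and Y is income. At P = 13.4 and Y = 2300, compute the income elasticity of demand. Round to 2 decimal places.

0.20

At P = 13.4, Y = 2300: Q = 405.100.
Holding P constant, ∂Q/∂Y = 0.036.
η_Y = (∂Q/∂Y)·(Y/Q) = 0.036 × (2300/405.100) = 0.20.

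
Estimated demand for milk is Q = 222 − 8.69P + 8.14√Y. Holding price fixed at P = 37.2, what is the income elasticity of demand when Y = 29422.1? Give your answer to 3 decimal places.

At P = 37.2, Y = 29422.1: Q = 1294.976.
Holding P constant, ∂Q/∂Y = 8.14/(2√Y) = 0.0237278.
η_Y = (∂Q/∂Y)·(Y/Q) = 0.0237278 × (29422.1/1294.976) = 0.539.

0.539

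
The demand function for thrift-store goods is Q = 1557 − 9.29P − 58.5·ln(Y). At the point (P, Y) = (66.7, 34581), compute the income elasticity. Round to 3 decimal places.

-0.179

At P = 66.7, Y = 34581: Q = 325.970.
Holding P constant, ∂Q/∂Y = -58.5/Y = -0.00169168.
η_Y = (∂Q/∂Y)·(Y/Q) = -0.00169168 × (34581/325.970) = -0.179.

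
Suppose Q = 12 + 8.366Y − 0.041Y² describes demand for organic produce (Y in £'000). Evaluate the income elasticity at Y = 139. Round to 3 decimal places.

-1.101

At Y = 139: Q = 382.7130.
dQ/dY = 8.366 − 0.082Y = -3.03200.
η = (dQ/dY)·(Y/Q) = -3.03200 × (139/382.7130) = -1.101.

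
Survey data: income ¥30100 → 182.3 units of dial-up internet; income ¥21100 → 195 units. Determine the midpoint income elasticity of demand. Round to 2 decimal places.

ΔQ = 195 − 182.3 = 12.7; midpoint Q̄ = (182.3 + 195)/2 = 188.65.
ΔI = 21100 − 30100 = -9000; midpoint Ī = (30100 + 21100)/2 = 25600.
η = (ΔQ/Q̄) ÷ (ΔI/Ī) = (12.7/188.65) ÷ (-9000/25600) = -0.19.

-0.19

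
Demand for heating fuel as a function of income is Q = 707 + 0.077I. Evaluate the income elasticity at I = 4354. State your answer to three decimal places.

0.322

At I = 4354: Q = 1042.258.
dQ/dI = 0.077.
η = (dQ/dI)·(I/Q) = 0.077 × (4354/1042.258) = 0.322.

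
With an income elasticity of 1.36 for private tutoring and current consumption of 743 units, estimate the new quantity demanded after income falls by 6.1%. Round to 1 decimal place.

%ΔQ ≈ η × %ΔI = 1.36 × (-6.1%) = -8.296%.
New Q ≈ 743 × (1 − 0.08296) = 681.4.

681.4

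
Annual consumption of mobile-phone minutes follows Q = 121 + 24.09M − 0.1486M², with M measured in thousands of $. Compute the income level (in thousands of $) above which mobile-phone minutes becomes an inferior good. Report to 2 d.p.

dQ/dM = 24.09 − 0.2972M.
The good is inferior where dQ/dM < 0. Setting dQ/dM = 0 gives M = 24.09 / 0.2972 = 81.06.

81.06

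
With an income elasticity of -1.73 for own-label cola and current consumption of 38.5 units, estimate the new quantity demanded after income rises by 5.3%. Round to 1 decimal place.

%ΔQ ≈ η × %ΔI = -1.73 × 5.3% = -9.169%.
New Q ≈ 38.5 × (1 − 0.09169) = 35.0.

35.0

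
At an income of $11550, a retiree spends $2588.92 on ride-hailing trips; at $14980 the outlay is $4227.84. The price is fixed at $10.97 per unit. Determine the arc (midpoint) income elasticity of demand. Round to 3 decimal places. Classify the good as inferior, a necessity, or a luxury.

With a constant price, Q₁ = 2588.92/10.97 = 236.000 and Q₂ = 4227.84/10.97 = 385.400 (equivalently, work directly with expenditure since P cancels).
Midpoint %ΔQ = (4227.84 − 2588.92)/3408.38 = 0.48085; midpoint %ΔI = (14980 − 11550)/13265 = 0.25858.
η = 0.48085 / 0.25858 = 1.860.
η > 1 ⇒ luxury.

1.860 (luxury)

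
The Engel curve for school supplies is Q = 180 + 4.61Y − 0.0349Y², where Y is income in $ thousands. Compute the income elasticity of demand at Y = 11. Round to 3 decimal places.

0.187

At Y = 11: Q = 226.4871.
dQ/dY = 4.61 − 0.0698Y = 3.84220.
η = (dQ/dY)·(Y/Q) = 3.84220 × (11/226.4871) = 0.187.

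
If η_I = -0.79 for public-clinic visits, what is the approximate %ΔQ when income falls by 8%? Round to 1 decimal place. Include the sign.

6.3%

%ΔQ ≈ η × %ΔI = -0.79 × (-8%) = 6.3%.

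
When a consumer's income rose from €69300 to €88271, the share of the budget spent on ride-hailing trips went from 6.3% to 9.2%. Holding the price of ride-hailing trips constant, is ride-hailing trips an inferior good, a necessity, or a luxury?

luxury

The budget share rises as income rises, so η > 1.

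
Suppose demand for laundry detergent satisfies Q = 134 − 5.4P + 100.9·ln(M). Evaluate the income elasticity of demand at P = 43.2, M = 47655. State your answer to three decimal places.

0.102

At P = 43.2, M = 47655: Q = 987.589.
Holding P constant, ∂Q/∂M = 100.9/M = 0.0021173.
η_M = (∂Q/∂M)·(M/Q) = 0.0021173 × (47655/987.589) = 0.102.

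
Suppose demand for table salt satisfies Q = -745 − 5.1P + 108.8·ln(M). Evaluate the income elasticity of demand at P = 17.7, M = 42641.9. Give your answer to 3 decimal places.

At P = 17.7, M = 42641.9: Q = 324.602.
Holding P constant, ∂Q/∂M = 108.8/M = 0.00255148.
η_M = (∂Q/∂M)·(M/Q) = 0.00255148 × (42641.9/324.602) = 0.335.

0.335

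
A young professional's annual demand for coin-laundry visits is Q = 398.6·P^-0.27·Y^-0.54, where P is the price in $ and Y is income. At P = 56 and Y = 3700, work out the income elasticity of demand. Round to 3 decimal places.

For a multiplicative demand Q = A·P^α·Y^β, the income elasticity is β everywhere.
Here β = -0.54, so η = -0.540.

-0.540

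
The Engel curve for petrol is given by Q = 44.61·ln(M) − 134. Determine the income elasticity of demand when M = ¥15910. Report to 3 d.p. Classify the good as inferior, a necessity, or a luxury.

At M = 15910: Q = 297.589.
dQ/dM = 44.61/M = 0.0028039 at this income.
η = (dQ/dM)·(M/Q) = 0.0028039 × (15910/297.589) = 0.150.
Since 0 < η < 1, the good is a necessity.

0.150 (necessity)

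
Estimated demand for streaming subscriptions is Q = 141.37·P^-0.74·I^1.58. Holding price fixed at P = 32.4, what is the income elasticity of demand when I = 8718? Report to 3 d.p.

For a multiplicative demand Q = A·P^α·I^β, the income elasticity is β everywhere.
Here β = 1.58, so η = 1.580.

1.580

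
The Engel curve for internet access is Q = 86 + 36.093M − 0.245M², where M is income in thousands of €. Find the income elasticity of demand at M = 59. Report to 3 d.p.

0.311

At M = 59: Q = 1362.6420.
dQ/dM = 36.093 − 0.49M = 7.18300.
η = (dQ/dM)·(M/Q) = 7.18300 × (59/1362.6420) = 0.311.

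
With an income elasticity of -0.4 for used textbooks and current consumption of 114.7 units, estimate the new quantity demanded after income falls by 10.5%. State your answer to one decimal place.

119.5

%ΔQ ≈ η × %ΔI = -0.4 × (-10.5%) = 4.2%.
New Q ≈ 114.7 × (1 + 0.042) = 119.5.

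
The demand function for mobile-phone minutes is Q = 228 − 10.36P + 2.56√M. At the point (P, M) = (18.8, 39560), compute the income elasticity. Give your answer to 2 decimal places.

0.47

At P = 18.8, M = 39560: Q = 542.408.
Holding P constant, ∂Q/∂M = 2.56/(2√M) = 0.00643549.
η_M = (∂Q/∂M)·(M/Q) = 0.00643549 × (39560/542.408) = 0.47.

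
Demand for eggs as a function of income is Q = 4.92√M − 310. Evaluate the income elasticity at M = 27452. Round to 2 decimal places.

0.81

At M = 27452: Q = 505.177.
dQ/dM = 4.92/(2√M) = 0.0148473 at this income.
η = (dQ/dM)·(M/Q) = 0.0148473 × (27452/505.177) = 0.81.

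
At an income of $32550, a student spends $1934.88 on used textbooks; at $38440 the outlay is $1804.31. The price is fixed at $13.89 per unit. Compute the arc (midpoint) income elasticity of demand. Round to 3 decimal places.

With a constant price, Q₁ = 1934.88/13.89 = 139.300 and Q₂ = 1804.31/13.89 = 129.900 (equivalently, work directly with expenditure since P cancels).
Midpoint %ΔQ = (1804.31 − 1934.88)/1869.60 = -0.06984; midpoint %ΔI = (38440 − 32550)/35495 = 0.16594.
η = -0.06984 / 0.16594 = -0.421.

-0.421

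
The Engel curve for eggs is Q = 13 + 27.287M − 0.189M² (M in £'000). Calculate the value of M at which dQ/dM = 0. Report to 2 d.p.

72.19

dQ/dM = 27.287 − 0.378M.
The good is inferior where dQ/dM < 0. Setting dQ/dM = 0 gives M = 27.287 / 0.378 = 72.19.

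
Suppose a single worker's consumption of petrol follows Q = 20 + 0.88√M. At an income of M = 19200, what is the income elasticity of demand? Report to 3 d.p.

0.430

At M = 19200: Q = 141.936.
dQ/dM = 0.88/(2√M) = 0.00317543 at this income.
η = (dQ/dM)·(M/Q) = 0.00317543 × (19200/141.936) = 0.430.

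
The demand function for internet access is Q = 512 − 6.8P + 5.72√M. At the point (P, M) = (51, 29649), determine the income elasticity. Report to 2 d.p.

0.43

At P = 51, M = 29649: Q = 1150.120.
Holding P constant, ∂Q/∂M = 5.72/(2√M) = 0.0166097.
η_M = (∂Q/∂M)·(M/Q) = 0.0166097 × (29649/1150.120) = 0.43.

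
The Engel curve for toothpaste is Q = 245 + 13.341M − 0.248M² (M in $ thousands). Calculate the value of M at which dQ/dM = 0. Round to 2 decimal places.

dQ/dM = 13.341 − 0.496M.
The good is inferior where dQ/dM < 0. Setting dQ/dM = 0 gives M = 13.341 / 0.496 = 26.90.

26.90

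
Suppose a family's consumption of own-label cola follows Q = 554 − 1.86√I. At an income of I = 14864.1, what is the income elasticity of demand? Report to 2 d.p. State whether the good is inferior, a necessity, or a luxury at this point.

At I = 14864.1: Q = 327.232.
dQ/dI = -1.86/(2√I) = -0.00762805 at this income.
η = (dQ/dI)·(I/Q) = -0.00762805 × (14864.1/327.232) = -0.35.
Since η < 0, the good is an inferior good.

-0.35 (inferior good)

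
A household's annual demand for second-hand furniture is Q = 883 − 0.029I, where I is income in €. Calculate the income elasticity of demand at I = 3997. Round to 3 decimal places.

-0.151

At I = 3997: Q = 767.087.
dQ/dI = −0.029.
η = (dQ/dI)·(I/Q) = -0.029 × (3997/767.087) = -0.151.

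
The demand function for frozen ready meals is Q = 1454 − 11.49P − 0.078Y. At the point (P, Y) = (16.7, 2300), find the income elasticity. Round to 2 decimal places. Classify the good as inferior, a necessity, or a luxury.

At P = 16.7, Y = 2300: Q = 1082.717.
Holding P constant, ∂Q/∂Y = −0.078.
η_Y = (∂Q/∂Y)·(Y/Q) = -0.078 × (2300/1082.717) = -0.17.
Since η < 0, this is an inferior good.

-0.17 (inferior good)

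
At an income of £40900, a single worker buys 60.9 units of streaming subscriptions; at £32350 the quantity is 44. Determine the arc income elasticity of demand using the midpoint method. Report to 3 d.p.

ΔQ = 44 − 60.9 = -16.9; midpoint Q̄ = (60.9 + 44)/2 = 52.45.
ΔI = 32350 − 40900 = -8550; midpoint Ī = (40900 + 32350)/2 = 36625.
η = (ΔQ/Q̄) ÷ (ΔI/Ī) = (-16.9/52.45) ÷ (-8550/36625) = 1.380.

1.380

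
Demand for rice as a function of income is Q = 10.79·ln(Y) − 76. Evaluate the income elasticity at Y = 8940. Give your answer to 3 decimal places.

0.487

At Y = 8940: Q = 22.171.
dQ/dY = 10.79/Y = 0.00120694 at this income.
η = (dQ/dY)·(Y/Q) = 0.00120694 × (8940/22.171) = 0.487.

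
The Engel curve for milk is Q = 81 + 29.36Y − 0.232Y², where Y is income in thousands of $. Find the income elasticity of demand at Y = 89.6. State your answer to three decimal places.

-1.289

At Y = 89.6: Q = 849.1229.
dQ/dY = 29.36 − 0.464Y = -12.21440.
η = (dQ/dY)·(Y/Q) = -12.21440 × (89.6/849.1229) = -1.289.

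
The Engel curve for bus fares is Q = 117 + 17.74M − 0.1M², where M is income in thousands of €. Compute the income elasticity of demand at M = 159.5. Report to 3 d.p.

At M = 159.5: Q = 402.5050.
dQ/dM = 17.74 − 0.2M = -14.16000.
η = (dQ/dM)·(M/Q) = -14.16000 × (159.5/402.5050) = -5.611.

-5.611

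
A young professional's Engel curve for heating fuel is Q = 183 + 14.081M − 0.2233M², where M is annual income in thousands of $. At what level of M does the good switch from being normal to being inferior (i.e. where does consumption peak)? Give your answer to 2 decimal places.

31.53

dQ/dM = 14.081 − 0.4466M.
The good is inferior where dQ/dM < 0. Setting dQ/dM = 0 gives M = 14.081 / 0.4466 = 31.53.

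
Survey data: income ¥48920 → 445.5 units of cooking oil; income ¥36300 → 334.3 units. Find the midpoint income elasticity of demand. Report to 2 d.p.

0.96

ΔQ = 334.3 − 445.5 = -111.2; midpoint Q̄ = (445.5 + 334.3)/2 = 389.9.
ΔI = 36300 − 48920 = -12620; midpoint Ī = (48920 + 36300)/2 = 42610.
η = (ΔQ/Q̄) ÷ (ΔI/Ī) = (-111.2/389.9) ÷ (-12620/42610) = 0.96.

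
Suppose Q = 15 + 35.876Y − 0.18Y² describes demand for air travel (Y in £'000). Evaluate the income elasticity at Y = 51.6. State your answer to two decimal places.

0.64

At Y = 51.6: Q = 1386.9408.
dQ/dY = 35.876 − 0.36Y = 17.30000.
η = (dQ/dY)·(Y/Q) = 17.30000 × (51.6/1386.9408) = 0.64.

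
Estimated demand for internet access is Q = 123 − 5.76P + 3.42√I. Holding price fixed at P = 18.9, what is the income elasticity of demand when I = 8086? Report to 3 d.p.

At P = 18.9, I = 8086: Q = 321.670.
Holding P constant, ∂Q/∂I = 3.42/(2√I) = 0.0190164.
η_I = (∂Q/∂I)·(I/Q) = 0.0190164 × (8086/321.670) = 0.478.

0.478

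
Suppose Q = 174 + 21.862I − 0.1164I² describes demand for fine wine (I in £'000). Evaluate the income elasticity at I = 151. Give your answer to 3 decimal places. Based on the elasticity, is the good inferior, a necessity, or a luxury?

At I = 151: Q = 821.1256.
dQ/dI = 21.862 − 0.2328I = -13.29080.
η = (dQ/dI)·(I/Q) = -13.29080 × (151/821.1256) = -2.444.
η < 0 ⇒ inferior good.

-2.444 (inferior good)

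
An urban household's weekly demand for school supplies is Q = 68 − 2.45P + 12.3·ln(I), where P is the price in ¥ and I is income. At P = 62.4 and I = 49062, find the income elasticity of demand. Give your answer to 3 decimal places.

At P = 62.4, I = 49062: Q = 47.970.
Holding P constant, ∂Q/∂I = 12.3/I = 0.000250703.
η_I = (∂Q/∂I)·(I/Q) = 0.000250703 × (49062/47.970) = 0.256.

0.256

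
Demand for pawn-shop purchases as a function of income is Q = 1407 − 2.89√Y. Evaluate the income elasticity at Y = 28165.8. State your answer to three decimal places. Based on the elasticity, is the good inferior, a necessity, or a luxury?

At Y = 28165.8: Q = 921.981.
dQ/dY = -2.89/(2√Y) = -0.00861007 at this income.
η = (dQ/dY)·(Y/Q) = -0.00861007 × (28165.8/921.981) = -0.263.
Since η < 0, the good is an inferior good.

-0.263 (inferior good)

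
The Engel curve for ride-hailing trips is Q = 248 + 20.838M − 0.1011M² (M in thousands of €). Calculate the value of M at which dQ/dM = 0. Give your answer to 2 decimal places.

dQ/dM = 20.838 − 0.2022M.
The good is inferior where dQ/dM < 0. Setting dQ/dM = 0 gives M = 20.838 / 0.2022 = 103.06.

103.06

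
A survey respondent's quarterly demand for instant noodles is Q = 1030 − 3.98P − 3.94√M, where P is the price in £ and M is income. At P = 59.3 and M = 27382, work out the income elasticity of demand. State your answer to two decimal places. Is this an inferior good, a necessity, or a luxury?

-2.30 (inferior good)

At P = 59.3, M = 27382: Q = 142.014.
Holding P constant, ∂Q/∂M = -3.94/(2√M) = -0.0119051.
η_M = (∂Q/∂M)·(M/Q) = -0.0119051 × (27382/142.014) = -2.30.
Since η < 0, this is an inferior good.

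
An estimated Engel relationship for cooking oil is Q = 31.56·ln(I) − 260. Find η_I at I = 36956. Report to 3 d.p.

At I = 36956: Q = 71.932.
dQ/dI = 31.56/I = 0.000853989 at this income.
η = (dQ/dI)·(I/Q) = 0.000853989 × (36956/71.932) = 0.439.

0.439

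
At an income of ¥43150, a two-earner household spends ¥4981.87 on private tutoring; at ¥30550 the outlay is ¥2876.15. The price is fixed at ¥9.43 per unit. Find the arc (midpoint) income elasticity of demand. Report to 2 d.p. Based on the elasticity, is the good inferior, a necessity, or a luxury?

With a constant price, Q₁ = 4981.87/9.43 = 528.300 and Q₂ = 2876.15/9.43 = 305.000 (equivalently, work directly with expenditure since P cancels).
Midpoint %ΔQ = (2876.15 − 4981.87)/3929.01 = -0.53594; midpoint %ΔI = (30550 − 43150)/36850 = -0.34193.
η = -0.53594 / -0.34193 = 1.57.
η > 1 ⇒ luxury.

1.57 (luxury)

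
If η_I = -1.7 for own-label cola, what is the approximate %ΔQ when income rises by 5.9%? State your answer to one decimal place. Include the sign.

%ΔQ ≈ η × %ΔI = -1.7 × 5.9% = -10.0%.

-10.0%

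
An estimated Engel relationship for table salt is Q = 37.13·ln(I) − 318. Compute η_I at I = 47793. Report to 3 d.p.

At I = 47793: Q = 82.062.
dQ/dI = 37.13/I = 0.000776892 at this income.
η = (dQ/dI)·(I/Q) = 0.000776892 × (47793/82.062) = 0.452.

0.452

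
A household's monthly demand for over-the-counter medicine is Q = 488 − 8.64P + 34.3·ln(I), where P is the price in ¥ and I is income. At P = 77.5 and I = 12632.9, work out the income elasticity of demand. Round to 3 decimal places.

At P = 77.5, I = 12632.9: Q = 142.331.
Holding P constant, ∂Q/∂I = 34.3/I = 0.00271513.
η_I = (∂Q/∂I)·(I/Q) = 0.00271513 × (12632.9/142.331) = 0.241.

0.241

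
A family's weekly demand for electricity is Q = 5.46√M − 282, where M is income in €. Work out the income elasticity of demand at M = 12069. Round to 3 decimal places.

At M = 12069: Q = 317.830.
dQ/dM = 5.46/(2√M) = 0.02485 at this income.
η = (dQ/dM)·(M/Q) = 0.02485 × (12069/317.830) = 0.944.

0.944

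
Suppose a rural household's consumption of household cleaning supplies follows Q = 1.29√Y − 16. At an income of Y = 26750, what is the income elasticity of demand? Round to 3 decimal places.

0.541

At Y = 26750: Q = 194.985.
dQ/dY = 1.29/(2√Y) = 0.00394365 at this income.
η = (dQ/dY)·(Y/Q) = 0.00394365 × (26750/194.985) = 0.541.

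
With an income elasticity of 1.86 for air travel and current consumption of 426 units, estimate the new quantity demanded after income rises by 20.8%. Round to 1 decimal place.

%ΔQ ≈ η × %ΔI = 1.86 × 20.8% = 38.688%.
New Q ≈ 426 × (1 + 0.38688) = 590.8.

590.8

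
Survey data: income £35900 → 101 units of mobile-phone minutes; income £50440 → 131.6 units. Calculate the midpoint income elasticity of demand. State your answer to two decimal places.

0.78

ΔQ = 131.6 − 101 = 30.6; midpoint Q̄ = (101 + 131.6)/2 = 116.3.
ΔI = 50440 − 35900 = 14540; midpoint Ī = (35900 + 50440)/2 = 43170.
η = (ΔQ/Q̄) ÷ (ΔI/Ī) = (30.6/116.3) ÷ (14540/43170) = 0.78.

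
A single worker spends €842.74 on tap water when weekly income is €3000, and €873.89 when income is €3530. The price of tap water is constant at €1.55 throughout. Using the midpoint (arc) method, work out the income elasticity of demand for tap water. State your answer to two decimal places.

0.22

With a constant price, Q₁ = 842.74/1.55 = 543.703 and Q₂ = 873.89/1.55 = 563.800 (equivalently, work directly with expenditure since P cancels).
Midpoint %ΔQ = (873.89 − 842.74)/858.32 = 0.03629; midpoint %ΔI = (3530 − 3000)/3265 = 0.16233.
η = 0.03629 / 0.16233 = 0.22.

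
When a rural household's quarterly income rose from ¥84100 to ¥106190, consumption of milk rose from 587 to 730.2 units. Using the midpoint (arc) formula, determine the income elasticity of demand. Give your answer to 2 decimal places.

ΔQ = 730.2 − 587 = 143.2; midpoint Q̄ = (587 + 730.2)/2 = 658.6.
ΔI = 106190 − 84100 = 22090; midpoint Ī = (84100 + 106190)/2 = 95145.
η = (ΔQ/Q̄) ÷ (ΔI/Ī) = (143.2/658.6) ÷ (22090/95145) = 0.94.

0.94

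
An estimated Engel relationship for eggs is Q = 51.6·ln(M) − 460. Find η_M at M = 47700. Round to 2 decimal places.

0.54

At M = 47700: Q = 95.871.
dQ/dM = 51.6/M = 0.00108176 at this income.
η = (dQ/dM)·(M/Q) = 0.00108176 × (47700/95.871) = 0.54.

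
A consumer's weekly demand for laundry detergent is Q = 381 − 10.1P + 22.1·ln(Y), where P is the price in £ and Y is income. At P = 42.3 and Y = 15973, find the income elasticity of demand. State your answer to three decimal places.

0.132

At P = 42.3, Y = 15973: Q = 167.668.
Holding P constant, ∂Q/∂Y = 22.1/Y = 0.00138358.
η_Y = (∂Q/∂Y)·(Y/Q) = 0.00138358 × (15973/167.668) = 0.132.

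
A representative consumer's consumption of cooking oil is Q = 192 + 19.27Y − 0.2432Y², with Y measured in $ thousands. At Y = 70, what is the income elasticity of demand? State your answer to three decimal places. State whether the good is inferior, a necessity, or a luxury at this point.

-2.962 (inferior good)

At Y = 70: Q = 349.2200.
dQ/dY = 19.27 − 0.4864Y = -14.77800.
η = (dQ/dY)·(Y/Q) = -14.77800 × (70/349.2200) = -2.962.
η < 0 ⇒ inferior good.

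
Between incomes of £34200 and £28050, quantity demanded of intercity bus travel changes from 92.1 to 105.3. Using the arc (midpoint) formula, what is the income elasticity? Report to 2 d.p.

-0.68

ΔQ = 105.3 − 92.1 = 13.2; midpoint Q̄ = (92.1 + 105.3)/2 = 98.7.
ΔI = 28050 − 34200 = -6150; midpoint Ī = (34200 + 28050)/2 = 31125.
η = (ΔQ/Q̄) ÷ (ΔI/Ī) = (13.2/98.7) ÷ (-6150/31125) = -0.68.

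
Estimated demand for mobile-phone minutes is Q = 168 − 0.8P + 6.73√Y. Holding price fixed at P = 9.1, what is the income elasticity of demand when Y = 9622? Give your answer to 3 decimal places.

At P = 9.1, Y = 9622: Q = 820.878.
Holding P constant, ∂Q/∂Y = 6.73/(2√Y) = 0.0343046.
η_Y = (∂Q/∂Y)·(Y/Q) = 0.0343046 × (9622/820.878) = 0.402.

0.402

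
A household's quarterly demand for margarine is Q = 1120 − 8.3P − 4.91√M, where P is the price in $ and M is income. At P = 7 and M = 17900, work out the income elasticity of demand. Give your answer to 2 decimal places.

-0.81

At P = 7, M = 17900: Q = 404.987.
Holding P constant, ∂Q/∂M = -4.91/(2√M) = -0.0183495.
η_M = (∂Q/∂M)·(M/Q) = -0.0183495 × (17900/404.987) = -0.81.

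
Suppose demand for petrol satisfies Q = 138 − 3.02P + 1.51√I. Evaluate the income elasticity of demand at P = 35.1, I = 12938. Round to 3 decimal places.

0.421

At P = 35.1, I = 12938: Q = 203.753.
Holding P constant, ∂Q/∂I = 1.51/(2√I) = 0.00663764.
η_I = (∂Q/∂I)·(I/Q) = 0.00663764 × (12938/203.753) = 0.421.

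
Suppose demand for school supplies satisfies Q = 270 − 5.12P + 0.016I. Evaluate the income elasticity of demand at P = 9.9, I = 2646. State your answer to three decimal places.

At P = 9.9, I = 2646: Q = 261.648.
Holding P constant, ∂Q/∂I = 0.016.
η_I = (∂Q/∂I)·(I/Q) = 0.016 × (2646/261.648) = 0.162.

0.162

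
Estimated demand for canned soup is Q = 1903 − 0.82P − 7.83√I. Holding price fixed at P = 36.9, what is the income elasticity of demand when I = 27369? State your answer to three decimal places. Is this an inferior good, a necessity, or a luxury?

At P = 36.9, I = 27369: Q = 577.380.
Holding P constant, ∂Q/∂I = -7.83/(2√I) = -0.0236648.
η_I = (∂Q/∂I)·(I/Q) = -0.0236648 × (27369/577.380) = -1.122.
Since η < 0, this is an inferior good.

-1.122 (inferior good)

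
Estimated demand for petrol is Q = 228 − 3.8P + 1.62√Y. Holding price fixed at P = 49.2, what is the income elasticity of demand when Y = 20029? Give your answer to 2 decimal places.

At P = 49.2, Y = 20029: Q = 270.309.
Holding P constant, ∂Q/∂Y = 1.62/(2√Y) = 0.00572342.
η_Y = (∂Q/∂Y)·(Y/Q) = 0.00572342 × (20029/270.309) = 0.42.

0.42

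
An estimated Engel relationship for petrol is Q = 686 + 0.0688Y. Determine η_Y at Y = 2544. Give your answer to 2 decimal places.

0.20

At Y = 2544: Q = 861.027.
dQ/dY = 0.0688.
η = (dQ/dY)·(Y/Q) = 0.0688 × (2544/861.027) = 0.20.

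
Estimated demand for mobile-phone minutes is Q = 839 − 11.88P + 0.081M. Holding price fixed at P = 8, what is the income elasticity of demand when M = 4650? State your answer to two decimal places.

At P = 8, M = 4650: Q = 1120.610.
Holding P constant, ∂Q/∂M = 0.081.
η_M = (∂Q/∂M)·(M/Q) = 0.081 × (4650/1120.610) = 0.34.

0.34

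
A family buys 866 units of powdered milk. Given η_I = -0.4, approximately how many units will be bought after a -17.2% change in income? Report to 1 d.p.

925.6

%ΔQ ≈ η × %ΔI = -0.4 × (-17.2%) = 6.88%.
New Q ≈ 866 × (1 + 0.0688) = 925.6.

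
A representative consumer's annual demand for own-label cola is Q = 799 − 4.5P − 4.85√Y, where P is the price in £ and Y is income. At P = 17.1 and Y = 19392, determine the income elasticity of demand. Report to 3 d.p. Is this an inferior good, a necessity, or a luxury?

-7.237 (inferior good)

At P = 17.1, Y = 19392: Q = 46.662.
Holding P constant, ∂Q/∂Y = -4.85/(2√Y) = -0.0174141.
η_Y = (∂Q/∂Y)·(Y/Q) = -0.0174141 × (19392/46.662) = -7.237.
Since η < 0, this is an inferior good.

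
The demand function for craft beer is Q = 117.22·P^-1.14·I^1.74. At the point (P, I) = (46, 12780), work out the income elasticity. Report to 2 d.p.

For a multiplicative demand Q = A·P^α·I^β, the income elasticity is β everywhere.
Here β = 1.74, so η = 1.74.

1.74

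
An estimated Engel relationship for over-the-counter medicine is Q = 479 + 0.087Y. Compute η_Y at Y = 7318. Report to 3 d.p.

0.571

At Y = 7318: Q = 1115.666.
dQ/dY = 0.087.
η = (dQ/dY)·(Y/Q) = 0.087 × (7318/1115.666) = 0.571.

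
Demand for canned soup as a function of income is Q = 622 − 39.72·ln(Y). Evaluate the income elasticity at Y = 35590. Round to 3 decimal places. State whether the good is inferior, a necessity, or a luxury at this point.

At Y = 35590: Q = 205.742.
dQ/dY = -39.72/Y = -0.00111604 at this income.
η = (dQ/dY)·(Y/Q) = -0.00111604 × (35590/205.742) = -0.193.
Since η < 0, the good is an inferior good.

-0.193 (inferior good)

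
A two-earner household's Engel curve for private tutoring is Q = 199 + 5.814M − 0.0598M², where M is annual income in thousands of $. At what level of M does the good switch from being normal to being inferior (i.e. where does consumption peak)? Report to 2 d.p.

48.61

dQ/dM = 5.814 − 0.1196M.
The good is inferior where dQ/dM < 0. Setting dQ/dM = 0 gives M = 5.814 / 0.1196 = 48.61.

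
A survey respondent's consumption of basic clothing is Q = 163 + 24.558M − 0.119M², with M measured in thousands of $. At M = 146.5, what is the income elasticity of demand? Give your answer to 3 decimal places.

-1.252

At M = 146.5: Q = 1206.7393.
dQ/dM = 24.558 − 0.238M = -10.30900.
η = (dQ/dM)·(M/Q) = -10.30900 × (146.5/1206.7393) = -1.252.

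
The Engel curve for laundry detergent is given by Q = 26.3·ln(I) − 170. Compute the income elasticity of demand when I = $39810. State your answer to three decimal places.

At I = 39810: Q = 108.566.
dQ/dI = 26.3/I = 0.000660638 at this income.
η = (dQ/dI)·(I/Q) = 0.000660638 × (39810/108.566) = 0.242.

0.242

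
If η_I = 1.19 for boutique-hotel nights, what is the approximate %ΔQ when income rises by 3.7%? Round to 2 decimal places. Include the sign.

%ΔQ ≈ η × %ΔI = 1.19 × 3.7% = 4.40%.

4.40%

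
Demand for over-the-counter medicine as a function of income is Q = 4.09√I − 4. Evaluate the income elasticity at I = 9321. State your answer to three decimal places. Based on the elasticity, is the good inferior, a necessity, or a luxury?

0.505 (necessity)

At I = 9321: Q = 390.870.
dQ/dI = 4.09/(2√I) = 0.0211818 at this income.
η = (dQ/dI)·(I/Q) = 0.0211818 × (9321/390.870) = 0.505.
Since 0 < η < 1, the good is a necessity.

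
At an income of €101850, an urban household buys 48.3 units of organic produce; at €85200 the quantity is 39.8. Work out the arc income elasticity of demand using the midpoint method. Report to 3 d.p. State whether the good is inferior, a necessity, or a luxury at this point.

1.084 (luxury)

ΔQ = 39.8 − 48.3 = -8.5; midpoint Q̄ = (48.3 + 39.8)/2 = 44.05.
ΔI = 85200 − 101850 = -16650; midpoint Ī = (101850 + 85200)/2 = 93525.
η = (ΔQ/Q̄) ÷ (ΔI/Ī) = (-8.5/44.05) ÷ (-16650/93525) = 1.084.
η > 1 ⇒ luxury.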